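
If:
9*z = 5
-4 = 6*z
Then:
No Solution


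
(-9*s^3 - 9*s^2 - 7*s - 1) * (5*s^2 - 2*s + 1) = -45*s^5 - 27*s^4 - 26*s^3 - 5*s - 1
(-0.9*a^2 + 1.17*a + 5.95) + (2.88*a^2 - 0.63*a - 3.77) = 1.98*a^2 + 0.54*a + 2.18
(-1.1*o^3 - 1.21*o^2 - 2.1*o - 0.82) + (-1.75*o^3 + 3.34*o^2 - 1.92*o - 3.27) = -2.85*o^3 + 2.13*o^2 - 4.02*o - 4.09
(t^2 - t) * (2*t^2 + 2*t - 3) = 2*t^4 - 5*t^2 + 3*t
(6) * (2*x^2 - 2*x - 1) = 12*x^2 - 12*x - 6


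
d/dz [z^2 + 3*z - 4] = 2*z + 3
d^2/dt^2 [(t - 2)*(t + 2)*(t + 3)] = 6*t + 6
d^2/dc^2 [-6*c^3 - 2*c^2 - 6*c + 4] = -36*c - 4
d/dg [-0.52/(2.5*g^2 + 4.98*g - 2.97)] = (2.6*g + 2.5896)/(2.5*g^2 + 4.98*g - 2.97)^2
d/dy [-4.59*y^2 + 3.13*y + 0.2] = 3.13 - 9.18*y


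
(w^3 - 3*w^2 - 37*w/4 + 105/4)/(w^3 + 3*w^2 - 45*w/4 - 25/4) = (2*w^2 - w - 21)/(2*w^2 + 11*w + 5)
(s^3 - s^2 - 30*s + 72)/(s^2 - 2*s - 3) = (s^2 + 2*s - 24)/(s + 1)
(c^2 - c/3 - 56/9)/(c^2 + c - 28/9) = (3*c - 8)/(3*c - 4)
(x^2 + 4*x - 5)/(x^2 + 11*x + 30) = (x - 1)/(x + 6)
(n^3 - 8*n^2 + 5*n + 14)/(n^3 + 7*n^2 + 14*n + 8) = (n^2 - 9*n + 14)/(n^2 + 6*n + 8)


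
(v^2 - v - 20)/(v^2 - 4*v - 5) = (v + 4)/(v + 1)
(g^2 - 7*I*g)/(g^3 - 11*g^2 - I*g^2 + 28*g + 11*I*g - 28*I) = g*(g - 7*I)/(g^3 - g^2*(11 + I) + g*(28 + 11*I) - 28*I)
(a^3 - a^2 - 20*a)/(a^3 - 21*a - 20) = a/(a + 1)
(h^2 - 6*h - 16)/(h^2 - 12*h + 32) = (h + 2)/(h - 4)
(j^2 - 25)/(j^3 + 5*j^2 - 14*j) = (j^2 - 25)/(j*(j^2 + 5*j - 14))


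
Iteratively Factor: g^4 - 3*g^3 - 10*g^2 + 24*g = (g - 4)*(g^3 + g^2 - 6*g) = (g - 4)*(g + 3)*(g^2 - 2*g) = (g - 4)*(g - 2)*(g + 3)*(g)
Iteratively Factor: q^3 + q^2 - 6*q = (q + 3)*(q^2 - 2*q) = q*(q + 3)*(q - 2)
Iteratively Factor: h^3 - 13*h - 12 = (h - 4)*(h^2 + 4*h + 3) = (h - 4)*(h + 1)*(h + 3)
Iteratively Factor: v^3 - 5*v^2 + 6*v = (v)*(v^2 - 5*v + 6) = v*(v - 3)*(v - 2)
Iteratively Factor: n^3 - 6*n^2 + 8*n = (n - 2)*(n^2 - 4*n) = (n - 4)*(n - 2)*(n)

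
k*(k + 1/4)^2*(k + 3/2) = k^4 + 2*k^3 + 13*k^2/16 + 3*k/32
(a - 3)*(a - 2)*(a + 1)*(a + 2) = a^4 - 2*a^3 - 7*a^2 + 8*a + 12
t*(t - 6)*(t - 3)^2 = t^4 - 12*t^3 + 45*t^2 - 54*t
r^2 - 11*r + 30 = (r - 6)*(r - 5)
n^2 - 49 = (n - 7)*(n + 7)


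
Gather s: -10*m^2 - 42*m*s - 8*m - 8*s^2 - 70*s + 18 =-10*m^2 - 8*m - 8*s^2 + s*(-42*m - 70) + 18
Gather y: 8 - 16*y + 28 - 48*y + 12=48 - 64*y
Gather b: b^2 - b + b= b^2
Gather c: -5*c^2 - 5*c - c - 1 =-5*c^2 - 6*c - 1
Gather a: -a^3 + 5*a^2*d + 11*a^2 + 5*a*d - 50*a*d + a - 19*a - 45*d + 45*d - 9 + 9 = -a^3 + a^2*(5*d + 11) + a*(-45*d - 18)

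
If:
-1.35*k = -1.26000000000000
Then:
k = 0.93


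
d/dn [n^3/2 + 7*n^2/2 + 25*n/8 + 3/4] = 3*n^2/2 + 7*n + 25/8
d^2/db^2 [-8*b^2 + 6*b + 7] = -16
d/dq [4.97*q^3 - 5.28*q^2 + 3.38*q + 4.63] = 14.91*q^2 - 10.56*q + 3.38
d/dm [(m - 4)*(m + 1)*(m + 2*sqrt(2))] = 3*m^2 - 6*m + 4*sqrt(2)*m - 6*sqrt(2) - 4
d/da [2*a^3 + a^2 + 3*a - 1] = 6*a^2 + 2*a + 3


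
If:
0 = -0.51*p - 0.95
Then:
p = -1.86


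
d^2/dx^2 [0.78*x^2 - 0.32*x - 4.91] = 1.56000000000000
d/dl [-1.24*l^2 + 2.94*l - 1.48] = 2.94 - 2.48*l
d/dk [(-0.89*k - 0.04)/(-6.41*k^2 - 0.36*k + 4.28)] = (5.7049*k^2 + 0.3204*k - (0.89*k + 0.04)*(12.82*k + 0.36) - 3.8092)/(6.41*k^2 + 0.36*k - 4.28)^2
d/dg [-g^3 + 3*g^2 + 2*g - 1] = -3*g^2 + 6*g + 2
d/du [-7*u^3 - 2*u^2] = u*(-21*u - 4)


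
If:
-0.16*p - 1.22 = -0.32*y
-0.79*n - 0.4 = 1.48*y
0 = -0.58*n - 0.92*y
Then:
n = 2.80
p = -11.15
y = -1.76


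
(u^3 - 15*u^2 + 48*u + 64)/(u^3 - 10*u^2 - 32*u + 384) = (u + 1)/(u + 6)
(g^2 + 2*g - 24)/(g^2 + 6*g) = (g - 4)/g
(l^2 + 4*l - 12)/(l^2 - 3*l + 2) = (l + 6)/(l - 1)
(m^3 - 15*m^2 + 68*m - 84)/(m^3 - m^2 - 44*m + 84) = (m - 7)/(m + 7)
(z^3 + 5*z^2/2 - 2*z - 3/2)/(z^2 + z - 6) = (2*z^2 - z - 1)/(2*(z - 2))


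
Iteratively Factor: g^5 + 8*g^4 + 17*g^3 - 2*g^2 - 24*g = (g + 3)*(g^4 + 5*g^3 + 2*g^2 - 8*g) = g*(g + 3)*(g^3 + 5*g^2 + 2*g - 8) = g*(g - 1)*(g + 3)*(g^2 + 6*g + 8) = g*(g - 1)*(g + 2)*(g + 3)*(g + 4)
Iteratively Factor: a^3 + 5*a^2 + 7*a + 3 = (a + 3)*(a^2 + 2*a + 1) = (a + 1)*(a + 3)*(a + 1)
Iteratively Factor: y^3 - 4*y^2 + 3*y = (y - 1)*(y^2 - 3*y) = (y - 3)*(y - 1)*(y)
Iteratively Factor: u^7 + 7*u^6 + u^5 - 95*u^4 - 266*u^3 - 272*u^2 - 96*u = (u + 1)*(u^6 + 6*u^5 - 5*u^4 - 90*u^3 - 176*u^2 - 96*u) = (u + 1)*(u + 2)*(u^5 + 4*u^4 - 13*u^3 - 64*u^2 - 48*u) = (u + 1)*(u + 2)*(u + 3)*(u^4 + u^3 - 16*u^2 - 16*u) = (u + 1)^2*(u + 2)*(u + 3)*(u^3 - 16*u) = u*(u + 1)^2*(u + 2)*(u + 3)*(u^2 - 16) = u*(u + 1)^2*(u + 2)*(u + 3)*(u + 4)*(u - 4)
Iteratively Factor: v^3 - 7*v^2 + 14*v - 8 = (v - 1)*(v^2 - 6*v + 8) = (v - 2)*(v - 1)*(v - 4)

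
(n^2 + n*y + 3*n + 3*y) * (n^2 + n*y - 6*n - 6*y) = n^4 + 2*n^3*y - 3*n^3 + n^2*y^2 - 6*n^2*y - 18*n^2 - 3*n*y^2 - 36*n*y - 18*y^2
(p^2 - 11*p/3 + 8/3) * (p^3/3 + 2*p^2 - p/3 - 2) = p^5/3 + 7*p^4/9 - 61*p^3/9 + 41*p^2/9 + 58*p/9 - 16/3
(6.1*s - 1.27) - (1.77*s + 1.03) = 4.33*s - 2.3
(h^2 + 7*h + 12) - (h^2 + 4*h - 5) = 3*h + 17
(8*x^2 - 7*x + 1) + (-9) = 8*x^2 - 7*x - 8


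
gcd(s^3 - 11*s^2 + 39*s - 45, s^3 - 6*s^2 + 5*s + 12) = s - 3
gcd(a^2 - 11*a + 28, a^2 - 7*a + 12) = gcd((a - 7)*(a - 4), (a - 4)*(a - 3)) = a - 4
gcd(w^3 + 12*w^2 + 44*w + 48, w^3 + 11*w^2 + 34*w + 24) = w^2 + 10*w + 24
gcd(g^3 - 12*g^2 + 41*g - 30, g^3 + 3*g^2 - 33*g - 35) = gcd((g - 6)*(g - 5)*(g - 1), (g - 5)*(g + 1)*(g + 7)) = g - 5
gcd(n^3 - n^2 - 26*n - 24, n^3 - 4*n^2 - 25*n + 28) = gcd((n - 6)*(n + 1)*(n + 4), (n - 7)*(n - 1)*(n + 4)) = n + 4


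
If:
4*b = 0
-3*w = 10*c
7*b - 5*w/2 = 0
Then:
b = 0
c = 0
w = 0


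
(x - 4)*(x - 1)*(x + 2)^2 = x^4 - x^3 - 12*x^2 - 4*x + 16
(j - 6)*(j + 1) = j^2 - 5*j - 6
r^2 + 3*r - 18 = (r - 3)*(r + 6)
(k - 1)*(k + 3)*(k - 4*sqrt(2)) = k^3 - 4*sqrt(2)*k^2 + 2*k^2 - 8*sqrt(2)*k - 3*k + 12*sqrt(2)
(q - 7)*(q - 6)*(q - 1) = q^3 - 14*q^2 + 55*q - 42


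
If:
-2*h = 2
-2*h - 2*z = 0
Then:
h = -1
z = 1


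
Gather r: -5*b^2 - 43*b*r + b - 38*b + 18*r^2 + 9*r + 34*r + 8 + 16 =-5*b^2 - 37*b + 18*r^2 + r*(43 - 43*b) + 24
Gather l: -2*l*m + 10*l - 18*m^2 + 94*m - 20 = l*(10 - 2*m) - 18*m^2 + 94*m - 20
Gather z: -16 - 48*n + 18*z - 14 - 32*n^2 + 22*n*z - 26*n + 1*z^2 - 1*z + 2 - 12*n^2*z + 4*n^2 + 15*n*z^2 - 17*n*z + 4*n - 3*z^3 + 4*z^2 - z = -28*n^2 - 70*n - 3*z^3 + z^2*(15*n + 5) + z*(-12*n^2 + 5*n + 16) - 28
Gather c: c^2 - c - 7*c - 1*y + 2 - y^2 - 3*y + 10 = c^2 - 8*c - y^2 - 4*y + 12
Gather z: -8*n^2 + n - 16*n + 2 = -8*n^2 - 15*n + 2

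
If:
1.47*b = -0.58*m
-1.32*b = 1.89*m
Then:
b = 0.00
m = 0.00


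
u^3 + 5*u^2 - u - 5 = (u - 1)*(u + 1)*(u + 5)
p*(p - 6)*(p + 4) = p^3 - 2*p^2 - 24*p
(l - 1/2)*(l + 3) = l^2 + 5*l/2 - 3/2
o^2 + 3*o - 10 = (o - 2)*(o + 5)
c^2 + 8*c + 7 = (c + 1)*(c + 7)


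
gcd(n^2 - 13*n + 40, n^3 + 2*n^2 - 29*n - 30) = n - 5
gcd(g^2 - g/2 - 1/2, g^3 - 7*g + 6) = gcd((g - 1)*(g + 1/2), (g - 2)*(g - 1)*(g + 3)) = g - 1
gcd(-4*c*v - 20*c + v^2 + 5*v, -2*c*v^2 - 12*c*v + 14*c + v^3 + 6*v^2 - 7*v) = 1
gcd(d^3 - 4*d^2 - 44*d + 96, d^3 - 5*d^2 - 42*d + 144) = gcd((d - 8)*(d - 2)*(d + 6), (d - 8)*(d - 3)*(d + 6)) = d^2 - 2*d - 48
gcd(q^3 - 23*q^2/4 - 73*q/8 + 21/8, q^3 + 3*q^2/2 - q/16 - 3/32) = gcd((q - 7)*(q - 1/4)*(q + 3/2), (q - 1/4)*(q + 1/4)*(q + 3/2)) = q^2 + 5*q/4 - 3/8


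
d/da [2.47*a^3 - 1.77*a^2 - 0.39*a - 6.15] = 7.41*a^2 - 3.54*a - 0.39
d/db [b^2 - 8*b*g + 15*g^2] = 2*b - 8*g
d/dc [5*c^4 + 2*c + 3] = 20*c^3 + 2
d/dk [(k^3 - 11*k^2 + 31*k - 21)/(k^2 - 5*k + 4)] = (k^2 - 8*k + 19)/(k^2 - 8*k + 16)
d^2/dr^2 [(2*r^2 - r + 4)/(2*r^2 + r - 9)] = 2*(-8*r^3 + 156*r^2 - 30*r + 229)/(8*r^6 + 12*r^5 - 102*r^4 - 107*r^3 + 459*r^2 + 243*r - 729)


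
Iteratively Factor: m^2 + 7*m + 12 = (m + 3)*(m + 4)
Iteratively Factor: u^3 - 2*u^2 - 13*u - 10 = (u + 2)*(u^2 - 4*u - 5) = (u - 5)*(u + 2)*(u + 1)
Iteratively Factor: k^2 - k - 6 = (k + 2)*(k - 3)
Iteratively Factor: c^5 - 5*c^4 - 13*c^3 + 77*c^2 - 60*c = (c - 5)*(c^4 - 13*c^2 + 12*c) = (c - 5)*(c + 4)*(c^3 - 4*c^2 + 3*c) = c*(c - 5)*(c + 4)*(c^2 - 4*c + 3) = c*(c - 5)*(c - 1)*(c + 4)*(c - 3)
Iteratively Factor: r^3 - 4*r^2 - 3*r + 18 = (r + 2)*(r^2 - 6*r + 9) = (r - 3)*(r + 2)*(r - 3)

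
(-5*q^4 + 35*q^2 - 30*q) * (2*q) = -10*q^5 + 70*q^3 - 60*q^2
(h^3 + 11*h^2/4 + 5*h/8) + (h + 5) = h^3 + 11*h^2/4 + 13*h/8 + 5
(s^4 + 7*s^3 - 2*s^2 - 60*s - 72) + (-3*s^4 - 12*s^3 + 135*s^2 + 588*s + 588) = -2*s^4 - 5*s^3 + 133*s^2 + 528*s + 516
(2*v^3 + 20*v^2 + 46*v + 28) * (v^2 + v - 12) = 2*v^5 + 22*v^4 + 42*v^3 - 166*v^2 - 524*v - 336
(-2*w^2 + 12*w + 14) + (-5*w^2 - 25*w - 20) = -7*w^2 - 13*w - 6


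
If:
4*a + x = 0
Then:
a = -x/4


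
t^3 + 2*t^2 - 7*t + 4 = (t - 1)^2*(t + 4)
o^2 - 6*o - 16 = (o - 8)*(o + 2)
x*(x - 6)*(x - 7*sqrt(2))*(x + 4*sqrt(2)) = x^4 - 6*x^3 - 3*sqrt(2)*x^3 - 56*x^2 + 18*sqrt(2)*x^2 + 336*x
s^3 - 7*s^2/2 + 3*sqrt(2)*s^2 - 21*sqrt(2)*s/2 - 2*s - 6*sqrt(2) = (s - 4)*(s + 1/2)*(s + 3*sqrt(2))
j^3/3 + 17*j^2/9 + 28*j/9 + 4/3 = (j/3 + 1)*(j + 2/3)*(j + 2)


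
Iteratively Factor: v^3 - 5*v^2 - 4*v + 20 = (v + 2)*(v^2 - 7*v + 10) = (v - 5)*(v + 2)*(v - 2)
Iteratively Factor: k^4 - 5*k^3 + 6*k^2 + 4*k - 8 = (k + 1)*(k^3 - 6*k^2 + 12*k - 8) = (k - 2)*(k + 1)*(k^2 - 4*k + 4) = (k - 2)^2*(k + 1)*(k - 2)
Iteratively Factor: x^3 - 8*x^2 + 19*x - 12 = (x - 1)*(x^2 - 7*x + 12) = (x - 3)*(x - 1)*(x - 4)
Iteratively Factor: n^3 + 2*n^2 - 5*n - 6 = (n + 3)*(n^2 - n - 2) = (n + 1)*(n + 3)*(n - 2)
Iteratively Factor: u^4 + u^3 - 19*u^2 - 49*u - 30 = (u - 5)*(u^3 + 6*u^2 + 11*u + 6) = (u - 5)*(u + 2)*(u^2 + 4*u + 3) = (u - 5)*(u + 1)*(u + 2)*(u + 3)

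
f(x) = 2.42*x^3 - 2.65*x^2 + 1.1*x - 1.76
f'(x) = 7.26*x^2 - 5.3*x + 1.1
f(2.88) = 37.24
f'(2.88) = 46.05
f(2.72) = 30.33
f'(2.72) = 40.40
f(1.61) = 3.24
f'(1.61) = 11.39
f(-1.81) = -26.78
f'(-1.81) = 34.48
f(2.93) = 39.59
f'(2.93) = 47.90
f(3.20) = 53.92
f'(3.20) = 58.48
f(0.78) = -1.37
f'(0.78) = 1.38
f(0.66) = -1.49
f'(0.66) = 0.76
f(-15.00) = -8782.01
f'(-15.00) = 1714.10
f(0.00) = -1.76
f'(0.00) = 1.10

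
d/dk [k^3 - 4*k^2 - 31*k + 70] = 3*k^2 - 8*k - 31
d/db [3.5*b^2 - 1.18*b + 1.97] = 7.0*b - 1.18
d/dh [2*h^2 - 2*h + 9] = 4*h - 2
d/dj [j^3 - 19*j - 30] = 3*j^2 - 19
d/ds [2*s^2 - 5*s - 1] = 4*s - 5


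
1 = 1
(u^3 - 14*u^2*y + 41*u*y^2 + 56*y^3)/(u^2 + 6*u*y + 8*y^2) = (u^3 - 14*u^2*y + 41*u*y^2 + 56*y^3)/(u^2 + 6*u*y + 8*y^2)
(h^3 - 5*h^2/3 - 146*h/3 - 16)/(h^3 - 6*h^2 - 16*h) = (h^2 + 19*h/3 + 2)/(h*(h + 2))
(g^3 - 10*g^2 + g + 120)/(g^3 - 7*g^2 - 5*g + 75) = (g - 8)/(g - 5)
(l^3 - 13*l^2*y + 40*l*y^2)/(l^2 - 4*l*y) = (l^2 - 13*l*y + 40*y^2)/(l - 4*y)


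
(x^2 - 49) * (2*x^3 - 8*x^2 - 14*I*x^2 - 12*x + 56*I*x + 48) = 2*x^5 - 8*x^4 - 14*I*x^4 - 110*x^3 + 56*I*x^3 + 440*x^2 + 686*I*x^2 + 588*x - 2744*I*x - 2352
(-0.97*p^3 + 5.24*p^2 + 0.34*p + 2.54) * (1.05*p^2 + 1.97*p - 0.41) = -1.0185*p^5 + 3.5911*p^4 + 11.0775*p^3 + 1.1884*p^2 + 4.8644*p - 1.0414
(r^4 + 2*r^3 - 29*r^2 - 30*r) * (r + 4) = r^5 + 6*r^4 - 21*r^3 - 146*r^2 - 120*r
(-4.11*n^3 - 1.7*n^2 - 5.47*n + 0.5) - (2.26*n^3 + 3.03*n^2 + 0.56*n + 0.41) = -6.37*n^3 - 4.73*n^2 - 6.03*n + 0.09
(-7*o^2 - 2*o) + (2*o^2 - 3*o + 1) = -5*o^2 - 5*o + 1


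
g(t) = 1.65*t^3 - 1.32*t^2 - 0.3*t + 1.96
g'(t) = 4.95*t^2 - 2.64*t - 0.3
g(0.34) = 1.77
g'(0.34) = -0.63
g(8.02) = 765.80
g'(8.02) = 296.91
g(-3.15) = -61.76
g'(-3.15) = 57.13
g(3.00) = 33.73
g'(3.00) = 36.33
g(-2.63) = -36.40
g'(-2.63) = 40.88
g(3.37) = 49.11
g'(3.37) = 47.02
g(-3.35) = -73.88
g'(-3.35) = 64.10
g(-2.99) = -53.05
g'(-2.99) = 51.85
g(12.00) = 2659.48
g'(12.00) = 680.82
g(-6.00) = -400.16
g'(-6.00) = 193.74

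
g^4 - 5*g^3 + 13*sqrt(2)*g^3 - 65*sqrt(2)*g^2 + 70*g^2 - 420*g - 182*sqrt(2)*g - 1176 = (g - 7)*(g + 2)*(g + 6*sqrt(2))*(g + 7*sqrt(2))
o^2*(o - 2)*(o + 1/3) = o^4 - 5*o^3/3 - 2*o^2/3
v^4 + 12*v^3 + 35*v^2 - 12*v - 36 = (v - 1)*(v + 1)*(v + 6)^2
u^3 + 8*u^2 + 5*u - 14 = (u - 1)*(u + 2)*(u + 7)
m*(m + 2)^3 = m^4 + 6*m^3 + 12*m^2 + 8*m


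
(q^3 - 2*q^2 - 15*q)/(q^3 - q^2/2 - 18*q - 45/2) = 2*q/(2*q + 3)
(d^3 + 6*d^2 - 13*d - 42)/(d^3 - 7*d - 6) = (d + 7)/(d + 1)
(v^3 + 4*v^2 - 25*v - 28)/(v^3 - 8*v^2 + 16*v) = (v^2 + 8*v + 7)/(v*(v - 4))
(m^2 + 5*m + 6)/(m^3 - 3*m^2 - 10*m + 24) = (m + 2)/(m^2 - 6*m + 8)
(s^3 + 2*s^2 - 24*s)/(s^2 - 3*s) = (s^2 + 2*s - 24)/(s - 3)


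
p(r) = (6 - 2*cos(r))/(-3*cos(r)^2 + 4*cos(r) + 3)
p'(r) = (6 - 2*cos(r))*(-6*sin(r)*cos(r) + 4*sin(r))/(-3*cos(r)^2 + 4*cos(r) + 3)^2 + 2*sin(r)/(-3*cos(r)^2 + 4*cos(r) + 3) = 6*(cos(r)^2 - 6*cos(r) + 5)*sin(r)/(3*sin(r)^2 + 4*cos(r))^2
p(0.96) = 1.13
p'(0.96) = 0.50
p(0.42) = 1.01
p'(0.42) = 0.05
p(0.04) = 1.00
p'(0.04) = 0.00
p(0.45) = 1.01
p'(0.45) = 0.06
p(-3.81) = -3.81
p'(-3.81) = 9.72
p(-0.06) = 1.00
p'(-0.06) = -0.00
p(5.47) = 1.07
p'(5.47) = -0.31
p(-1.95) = 6.08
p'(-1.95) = -33.40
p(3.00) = -2.05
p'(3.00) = 0.66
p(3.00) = -2.05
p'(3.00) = 0.66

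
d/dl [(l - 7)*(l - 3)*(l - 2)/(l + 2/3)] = 6*(3*l^3 - 15*l^2 - 24*l + 104)/(9*l^2 + 12*l + 4)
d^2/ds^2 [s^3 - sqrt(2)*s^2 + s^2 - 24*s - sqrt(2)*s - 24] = 6*s - 2*sqrt(2) + 2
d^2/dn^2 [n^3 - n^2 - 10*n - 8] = 6*n - 2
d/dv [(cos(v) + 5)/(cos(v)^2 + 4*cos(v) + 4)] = (cos(v) + 8)*sin(v)/(cos(v) + 2)^3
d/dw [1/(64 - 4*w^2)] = w/(2*(w^2 - 16)^2)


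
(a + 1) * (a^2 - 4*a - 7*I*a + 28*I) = a^3 - 3*a^2 - 7*I*a^2 - 4*a + 21*I*a + 28*I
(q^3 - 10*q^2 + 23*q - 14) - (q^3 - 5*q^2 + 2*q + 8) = -5*q^2 + 21*q - 22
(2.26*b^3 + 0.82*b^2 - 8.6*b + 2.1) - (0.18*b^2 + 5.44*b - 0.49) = 2.26*b^3 + 0.64*b^2 - 14.04*b + 2.59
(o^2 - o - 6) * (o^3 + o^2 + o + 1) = o^5 - 6*o^3 - 6*o^2 - 7*o - 6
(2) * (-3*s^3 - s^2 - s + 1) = -6*s^3 - 2*s^2 - 2*s + 2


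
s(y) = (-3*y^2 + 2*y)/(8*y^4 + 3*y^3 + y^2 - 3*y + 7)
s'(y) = (2 - 6*y)/(8*y^4 + 3*y^3 + y^2 - 3*y + 7) + (-3*y^2 + 2*y)*(-32*y^3 - 9*y^2 - 2*y + 3)/(8*y^4 + 3*y^3 + y^2 - 3*y + 7)^2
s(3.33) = -0.02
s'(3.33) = 0.01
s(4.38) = -0.02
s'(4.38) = 0.01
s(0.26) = 0.05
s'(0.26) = 0.08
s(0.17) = 0.04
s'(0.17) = 0.16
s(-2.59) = -0.08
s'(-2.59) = -0.06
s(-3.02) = -0.05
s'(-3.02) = -0.04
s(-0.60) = -0.24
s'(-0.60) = 0.39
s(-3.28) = -0.05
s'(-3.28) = -0.03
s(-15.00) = 0.00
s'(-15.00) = 0.00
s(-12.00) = 0.00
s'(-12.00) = 0.00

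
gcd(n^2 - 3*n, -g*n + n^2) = n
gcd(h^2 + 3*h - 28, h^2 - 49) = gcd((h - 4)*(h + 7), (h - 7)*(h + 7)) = h + 7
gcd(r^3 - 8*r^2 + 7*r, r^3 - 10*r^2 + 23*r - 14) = r^2 - 8*r + 7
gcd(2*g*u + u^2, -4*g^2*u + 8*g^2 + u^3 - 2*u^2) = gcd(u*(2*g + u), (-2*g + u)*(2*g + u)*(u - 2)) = 2*g + u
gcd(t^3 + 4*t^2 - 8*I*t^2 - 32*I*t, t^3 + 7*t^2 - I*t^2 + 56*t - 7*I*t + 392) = t - 8*I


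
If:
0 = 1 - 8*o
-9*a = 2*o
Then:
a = -1/36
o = 1/8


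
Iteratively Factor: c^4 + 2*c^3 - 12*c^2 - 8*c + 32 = (c - 2)*(c^3 + 4*c^2 - 4*c - 16) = (c - 2)^2*(c^2 + 6*c + 8) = (c - 2)^2*(c + 4)*(c + 2)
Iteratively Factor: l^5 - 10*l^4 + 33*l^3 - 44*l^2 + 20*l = (l - 2)*(l^4 - 8*l^3 + 17*l^2 - 10*l) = (l - 2)*(l - 1)*(l^3 - 7*l^2 + 10*l) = l*(l - 2)*(l - 1)*(l^2 - 7*l + 10) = l*(l - 2)^2*(l - 1)*(l - 5)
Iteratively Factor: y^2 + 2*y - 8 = (y + 4)*(y - 2)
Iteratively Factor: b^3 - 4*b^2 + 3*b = (b - 3)*(b^2 - b) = (b - 3)*(b - 1)*(b)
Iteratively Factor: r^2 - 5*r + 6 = (r - 3)*(r - 2)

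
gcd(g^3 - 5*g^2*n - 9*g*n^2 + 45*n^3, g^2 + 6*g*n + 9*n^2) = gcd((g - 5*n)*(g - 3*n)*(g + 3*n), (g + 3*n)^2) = g + 3*n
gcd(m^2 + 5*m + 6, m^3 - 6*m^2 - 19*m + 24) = m + 3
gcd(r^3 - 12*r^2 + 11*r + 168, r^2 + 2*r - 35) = 1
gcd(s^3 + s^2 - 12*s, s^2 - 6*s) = s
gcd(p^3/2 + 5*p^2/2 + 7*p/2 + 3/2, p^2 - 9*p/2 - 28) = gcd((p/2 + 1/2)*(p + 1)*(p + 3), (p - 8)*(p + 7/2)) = 1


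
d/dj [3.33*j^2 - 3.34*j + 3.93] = 6.66*j - 3.34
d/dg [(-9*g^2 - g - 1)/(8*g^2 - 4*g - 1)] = (44*g^2 + 34*g - 3)/(64*g^4 - 64*g^3 + 8*g + 1)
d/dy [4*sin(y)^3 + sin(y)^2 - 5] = 2*(6*sin(y) + 1)*sin(y)*cos(y)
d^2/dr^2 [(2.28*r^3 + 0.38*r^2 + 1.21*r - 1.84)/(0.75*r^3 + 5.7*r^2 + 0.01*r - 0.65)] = (-19.0665*r^6 + 3.98115000000007*r^5 + 31.9374*r^4 - 27.802914*r^3 - 343.33542*r^2 + 26.66682*r - 13.297938)/(0.421875*r^9 + 9.61875*r^8 + 73.119375*r^7 + 184.352625*r^6 - 15.697575*r^5 - 63.38304*r^4 + 0.728326*r^3 + 7.224555*r^2 + 0.012675*r - 0.274625)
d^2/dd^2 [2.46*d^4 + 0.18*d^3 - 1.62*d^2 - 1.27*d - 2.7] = 29.52*d^2 + 1.08*d - 3.24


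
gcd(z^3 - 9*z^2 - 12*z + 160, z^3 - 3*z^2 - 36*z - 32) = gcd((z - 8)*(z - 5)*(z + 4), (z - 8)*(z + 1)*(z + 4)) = z^2 - 4*z - 32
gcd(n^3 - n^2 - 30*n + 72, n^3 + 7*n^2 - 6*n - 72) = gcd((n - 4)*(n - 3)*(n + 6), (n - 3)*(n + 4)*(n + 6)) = n^2 + 3*n - 18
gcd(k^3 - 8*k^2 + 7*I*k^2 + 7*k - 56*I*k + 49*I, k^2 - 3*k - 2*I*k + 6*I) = 1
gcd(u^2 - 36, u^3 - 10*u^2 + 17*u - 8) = 1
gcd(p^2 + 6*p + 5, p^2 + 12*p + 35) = p + 5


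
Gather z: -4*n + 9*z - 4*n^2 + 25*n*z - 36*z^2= -4*n^2 - 4*n - 36*z^2 + z*(25*n + 9)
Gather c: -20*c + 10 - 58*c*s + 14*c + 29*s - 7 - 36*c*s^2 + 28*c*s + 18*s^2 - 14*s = c*(-36*s^2 - 30*s - 6) + 18*s^2 + 15*s + 3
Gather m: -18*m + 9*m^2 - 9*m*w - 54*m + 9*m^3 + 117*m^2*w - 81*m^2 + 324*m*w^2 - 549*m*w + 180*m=9*m^3 + m^2*(117*w - 72) + m*(324*w^2 - 558*w + 108)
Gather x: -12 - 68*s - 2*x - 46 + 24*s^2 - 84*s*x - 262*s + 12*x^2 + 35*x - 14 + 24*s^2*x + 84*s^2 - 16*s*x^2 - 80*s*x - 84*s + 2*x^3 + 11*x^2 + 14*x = 108*s^2 - 414*s + 2*x^3 + x^2*(23 - 16*s) + x*(24*s^2 - 164*s + 47) - 72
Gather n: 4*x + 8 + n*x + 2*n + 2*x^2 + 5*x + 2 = n*(x + 2) + 2*x^2 + 9*x + 10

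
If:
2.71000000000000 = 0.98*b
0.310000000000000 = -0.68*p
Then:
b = 2.77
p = -0.46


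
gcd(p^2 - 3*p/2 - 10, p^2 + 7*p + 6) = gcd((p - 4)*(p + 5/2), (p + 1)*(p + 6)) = 1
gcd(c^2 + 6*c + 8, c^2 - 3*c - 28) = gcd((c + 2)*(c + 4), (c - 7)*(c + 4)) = c + 4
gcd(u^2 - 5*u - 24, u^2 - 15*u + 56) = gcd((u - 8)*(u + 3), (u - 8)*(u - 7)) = u - 8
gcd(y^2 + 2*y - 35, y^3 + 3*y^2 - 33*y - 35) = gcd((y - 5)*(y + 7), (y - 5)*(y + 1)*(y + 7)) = y^2 + 2*y - 35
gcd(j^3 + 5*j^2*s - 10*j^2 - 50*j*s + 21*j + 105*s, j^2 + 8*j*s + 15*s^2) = j + 5*s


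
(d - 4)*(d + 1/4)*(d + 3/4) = d^3 - 3*d^2 - 61*d/16 - 3/4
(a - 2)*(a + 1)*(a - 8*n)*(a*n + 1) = a^4*n - 8*a^3*n^2 - a^3*n + a^3 + 8*a^2*n^2 - 10*a^2*n - a^2 + 16*a*n^2 + 8*a*n - 2*a + 16*n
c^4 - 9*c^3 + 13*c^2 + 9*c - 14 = (c - 7)*(c - 2)*(c - 1)*(c + 1)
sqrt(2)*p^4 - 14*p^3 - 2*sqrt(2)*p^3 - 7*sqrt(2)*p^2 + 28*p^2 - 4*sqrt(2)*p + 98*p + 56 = (p - 4)*(p + 1)*(p - 7*sqrt(2))*(sqrt(2)*p + sqrt(2))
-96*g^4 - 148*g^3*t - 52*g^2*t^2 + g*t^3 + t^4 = (-8*g + t)*(g + t)*(2*g + t)*(6*g + t)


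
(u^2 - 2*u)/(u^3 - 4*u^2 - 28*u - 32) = u*(2 - u)/(-u^3 + 4*u^2 + 28*u + 32)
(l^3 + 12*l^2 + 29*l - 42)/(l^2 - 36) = (l^2 + 6*l - 7)/(l - 6)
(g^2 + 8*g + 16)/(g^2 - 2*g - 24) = (g + 4)/(g - 6)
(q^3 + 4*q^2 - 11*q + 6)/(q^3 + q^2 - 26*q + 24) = (q - 1)/(q - 4)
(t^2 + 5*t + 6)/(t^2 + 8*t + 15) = (t + 2)/(t + 5)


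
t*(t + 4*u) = t^2 + 4*t*u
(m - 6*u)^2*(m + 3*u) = m^3 - 9*m^2*u + 108*u^3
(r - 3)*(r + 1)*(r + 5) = r^3 + 3*r^2 - 13*r - 15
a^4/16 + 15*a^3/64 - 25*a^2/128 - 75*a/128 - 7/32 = (a/4 + 1/4)*(a/4 + 1)*(a - 7/4)*(a + 1/2)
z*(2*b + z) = 2*b*z + z^2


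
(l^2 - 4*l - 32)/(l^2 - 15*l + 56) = (l + 4)/(l - 7)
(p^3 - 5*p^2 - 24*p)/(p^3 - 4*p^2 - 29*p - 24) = p/(p + 1)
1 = 1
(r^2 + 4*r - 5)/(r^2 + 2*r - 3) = (r + 5)/(r + 3)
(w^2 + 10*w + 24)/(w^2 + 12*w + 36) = (w + 4)/(w + 6)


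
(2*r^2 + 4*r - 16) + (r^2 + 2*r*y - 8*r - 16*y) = 3*r^2 + 2*r*y - 4*r - 16*y - 16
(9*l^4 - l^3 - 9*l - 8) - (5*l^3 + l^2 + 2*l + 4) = 9*l^4 - 6*l^3 - l^2 - 11*l - 12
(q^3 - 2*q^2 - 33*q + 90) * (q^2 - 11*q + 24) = q^5 - 13*q^4 + 13*q^3 + 405*q^2 - 1782*q + 2160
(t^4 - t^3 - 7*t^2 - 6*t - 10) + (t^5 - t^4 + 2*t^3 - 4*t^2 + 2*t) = t^5 + t^3 - 11*t^2 - 4*t - 10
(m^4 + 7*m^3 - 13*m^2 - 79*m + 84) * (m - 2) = m^5 + 5*m^4 - 27*m^3 - 53*m^2 + 242*m - 168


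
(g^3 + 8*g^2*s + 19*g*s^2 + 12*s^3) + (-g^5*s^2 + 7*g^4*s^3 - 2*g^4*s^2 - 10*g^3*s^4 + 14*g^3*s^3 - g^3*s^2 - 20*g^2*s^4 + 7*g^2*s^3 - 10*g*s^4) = -g^5*s^2 + 7*g^4*s^3 - 2*g^4*s^2 - 10*g^3*s^4 + 14*g^3*s^3 - g^3*s^2 + g^3 - 20*g^2*s^4 + 7*g^2*s^3 + 8*g^2*s - 10*g*s^4 + 19*g*s^2 + 12*s^3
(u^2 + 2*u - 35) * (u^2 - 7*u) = u^4 - 5*u^3 - 49*u^2 + 245*u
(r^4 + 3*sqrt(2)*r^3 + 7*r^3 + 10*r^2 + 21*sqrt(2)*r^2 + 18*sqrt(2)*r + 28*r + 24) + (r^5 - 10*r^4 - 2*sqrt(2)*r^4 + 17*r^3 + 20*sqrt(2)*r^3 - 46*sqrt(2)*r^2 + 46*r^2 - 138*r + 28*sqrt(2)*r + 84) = r^5 - 9*r^4 - 2*sqrt(2)*r^4 + 24*r^3 + 23*sqrt(2)*r^3 - 25*sqrt(2)*r^2 + 56*r^2 - 110*r + 46*sqrt(2)*r + 108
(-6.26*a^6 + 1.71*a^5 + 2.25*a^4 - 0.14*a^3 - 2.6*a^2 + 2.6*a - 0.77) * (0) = 0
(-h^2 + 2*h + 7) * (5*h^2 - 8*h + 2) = -5*h^4 + 18*h^3 + 17*h^2 - 52*h + 14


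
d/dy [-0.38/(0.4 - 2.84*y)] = -1.0792/(2.84*y - 0.4)^2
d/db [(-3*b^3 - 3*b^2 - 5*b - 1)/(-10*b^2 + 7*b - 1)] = 2*(15*b^4 - 21*b^3 - 31*b^2 - 7*b + 6)/(100*b^4 - 140*b^3 + 69*b^2 - 14*b + 1)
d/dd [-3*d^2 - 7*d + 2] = -6*d - 7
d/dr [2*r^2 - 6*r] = 4*r - 6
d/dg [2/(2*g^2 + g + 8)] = 2*(-4*g - 1)/(2*g^2 + g + 8)^2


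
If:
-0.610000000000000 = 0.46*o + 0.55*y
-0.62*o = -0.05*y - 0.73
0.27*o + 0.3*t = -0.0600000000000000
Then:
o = 1.02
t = -1.12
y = -1.96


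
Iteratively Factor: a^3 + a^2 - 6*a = (a + 3)*(a^2 - 2*a) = (a - 2)*(a + 3)*(a)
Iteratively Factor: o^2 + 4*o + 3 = (o + 1)*(o + 3)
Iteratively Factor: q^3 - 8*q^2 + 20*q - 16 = (q - 2)*(q^2 - 6*q + 8) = (q - 2)^2*(q - 4)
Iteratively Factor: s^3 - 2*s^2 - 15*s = (s)*(s^2 - 2*s - 15) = s*(s - 5)*(s + 3)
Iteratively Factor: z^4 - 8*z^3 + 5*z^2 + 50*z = (z - 5)*(z^3 - 3*z^2 - 10*z) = (z - 5)*(z + 2)*(z^2 - 5*z) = (z - 5)^2*(z + 2)*(z)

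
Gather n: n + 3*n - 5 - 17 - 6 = 4*n - 28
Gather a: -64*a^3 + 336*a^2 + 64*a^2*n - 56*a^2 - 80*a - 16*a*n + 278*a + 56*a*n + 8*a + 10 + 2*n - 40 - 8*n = -64*a^3 + a^2*(64*n + 280) + a*(40*n + 206) - 6*n - 30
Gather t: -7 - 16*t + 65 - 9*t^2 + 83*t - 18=-9*t^2 + 67*t + 40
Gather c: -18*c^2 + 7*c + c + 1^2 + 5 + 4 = -18*c^2 + 8*c + 10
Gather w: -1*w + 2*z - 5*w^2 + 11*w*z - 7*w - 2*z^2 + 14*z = -5*w^2 + w*(11*z - 8) - 2*z^2 + 16*z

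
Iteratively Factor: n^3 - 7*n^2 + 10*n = (n - 2)*(n^2 - 5*n) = (n - 5)*(n - 2)*(n)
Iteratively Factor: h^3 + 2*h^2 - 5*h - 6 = (h + 1)*(h^2 + h - 6) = (h - 2)*(h + 1)*(h + 3)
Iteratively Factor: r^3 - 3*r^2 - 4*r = (r + 1)*(r^2 - 4*r) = (r - 4)*(r + 1)*(r)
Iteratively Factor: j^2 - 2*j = (j - 2)*(j)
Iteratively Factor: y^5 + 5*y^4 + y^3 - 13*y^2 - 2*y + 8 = (y + 4)*(y^4 + y^3 - 3*y^2 - y + 2) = (y + 1)*(y + 4)*(y^3 - 3*y + 2) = (y - 1)*(y + 1)*(y + 4)*(y^2 + y - 2) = (y - 1)^2*(y + 1)*(y + 4)*(y + 2)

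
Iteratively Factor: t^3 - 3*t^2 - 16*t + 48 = (t - 4)*(t^2 + t - 12) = (t - 4)*(t - 3)*(t + 4)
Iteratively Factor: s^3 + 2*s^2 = (s)*(s^2 + 2*s) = s*(s + 2)*(s)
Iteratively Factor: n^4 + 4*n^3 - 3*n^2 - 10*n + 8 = (n + 2)*(n^3 + 2*n^2 - 7*n + 4) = (n - 1)*(n + 2)*(n^2 + 3*n - 4) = (n - 1)*(n + 2)*(n + 4)*(n - 1)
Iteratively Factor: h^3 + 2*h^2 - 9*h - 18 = (h + 3)*(h^2 - h - 6) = (h - 3)*(h + 3)*(h + 2)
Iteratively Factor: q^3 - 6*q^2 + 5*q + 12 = (q - 3)*(q^2 - 3*q - 4) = (q - 4)*(q - 3)*(q + 1)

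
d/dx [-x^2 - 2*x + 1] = -2*x - 2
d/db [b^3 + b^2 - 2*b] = 3*b^2 + 2*b - 2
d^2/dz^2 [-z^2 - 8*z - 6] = -2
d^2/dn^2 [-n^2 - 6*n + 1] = -2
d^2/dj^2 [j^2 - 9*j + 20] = 2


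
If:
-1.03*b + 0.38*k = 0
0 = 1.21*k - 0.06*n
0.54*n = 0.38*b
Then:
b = 0.00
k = 0.00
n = 0.00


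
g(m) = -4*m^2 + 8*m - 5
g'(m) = 8 - 8*m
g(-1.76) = -31.47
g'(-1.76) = 22.08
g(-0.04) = -5.33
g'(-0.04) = 8.32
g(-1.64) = -28.88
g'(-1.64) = 21.12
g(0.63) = -1.55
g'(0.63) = 2.96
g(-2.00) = -37.00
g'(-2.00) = 24.00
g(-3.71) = -89.74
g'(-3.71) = 37.68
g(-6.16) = -206.06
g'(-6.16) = 57.28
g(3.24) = -21.07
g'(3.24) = -17.92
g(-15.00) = -1025.00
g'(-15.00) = 128.00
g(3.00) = -17.00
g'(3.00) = -16.00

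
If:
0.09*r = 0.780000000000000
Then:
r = 8.67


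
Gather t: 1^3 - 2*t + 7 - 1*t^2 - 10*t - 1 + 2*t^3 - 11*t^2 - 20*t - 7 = 2*t^3 - 12*t^2 - 32*t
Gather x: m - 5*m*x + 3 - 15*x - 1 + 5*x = m + x*(-5*m - 10) + 2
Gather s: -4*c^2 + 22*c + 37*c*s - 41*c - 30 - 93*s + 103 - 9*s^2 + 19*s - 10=-4*c^2 - 19*c - 9*s^2 + s*(37*c - 74) + 63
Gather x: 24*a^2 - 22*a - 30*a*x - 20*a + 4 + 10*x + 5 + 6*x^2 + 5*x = 24*a^2 - 42*a + 6*x^2 + x*(15 - 30*a) + 9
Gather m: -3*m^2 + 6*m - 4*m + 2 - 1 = -3*m^2 + 2*m + 1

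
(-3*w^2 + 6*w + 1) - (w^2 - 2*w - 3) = -4*w^2 + 8*w + 4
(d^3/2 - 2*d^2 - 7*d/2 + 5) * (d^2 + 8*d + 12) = d^5/2 + 2*d^4 - 27*d^3/2 - 47*d^2 - 2*d + 60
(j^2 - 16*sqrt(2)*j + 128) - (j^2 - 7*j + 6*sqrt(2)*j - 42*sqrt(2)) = -22*sqrt(2)*j + 7*j + 42*sqrt(2) + 128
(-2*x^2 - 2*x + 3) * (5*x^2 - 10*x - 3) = -10*x^4 + 10*x^3 + 41*x^2 - 24*x - 9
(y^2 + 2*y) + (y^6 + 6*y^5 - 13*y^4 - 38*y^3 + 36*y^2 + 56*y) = y^6 + 6*y^5 - 13*y^4 - 38*y^3 + 37*y^2 + 58*y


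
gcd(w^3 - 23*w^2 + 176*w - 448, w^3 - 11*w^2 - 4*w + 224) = w^2 - 15*w + 56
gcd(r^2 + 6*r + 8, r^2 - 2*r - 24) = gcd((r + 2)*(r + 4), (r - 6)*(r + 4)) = r + 4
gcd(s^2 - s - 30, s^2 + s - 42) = s - 6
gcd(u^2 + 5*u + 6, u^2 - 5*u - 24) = u + 3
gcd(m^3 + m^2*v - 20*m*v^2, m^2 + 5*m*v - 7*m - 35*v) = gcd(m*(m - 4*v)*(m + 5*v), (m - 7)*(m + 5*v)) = m + 5*v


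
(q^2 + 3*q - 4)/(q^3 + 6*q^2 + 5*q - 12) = 1/(q + 3)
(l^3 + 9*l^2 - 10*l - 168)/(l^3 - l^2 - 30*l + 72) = (l + 7)/(l - 3)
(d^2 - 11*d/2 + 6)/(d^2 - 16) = (d - 3/2)/(d + 4)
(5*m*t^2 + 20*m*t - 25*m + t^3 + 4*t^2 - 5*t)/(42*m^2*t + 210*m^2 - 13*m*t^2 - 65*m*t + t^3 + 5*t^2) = (5*m*t - 5*m + t^2 - t)/(42*m^2 - 13*m*t + t^2)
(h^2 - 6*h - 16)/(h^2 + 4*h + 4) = (h - 8)/(h + 2)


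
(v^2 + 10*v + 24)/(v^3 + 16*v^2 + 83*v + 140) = (v + 6)/(v^2 + 12*v + 35)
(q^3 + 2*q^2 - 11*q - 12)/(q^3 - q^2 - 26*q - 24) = (q - 3)/(q - 6)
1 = 1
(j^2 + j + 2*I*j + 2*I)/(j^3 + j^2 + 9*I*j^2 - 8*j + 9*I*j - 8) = (j + 2*I)/(j^2 + 9*I*j - 8)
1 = 1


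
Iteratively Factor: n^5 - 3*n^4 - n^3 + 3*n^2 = (n)*(n^4 - 3*n^3 - n^2 + 3*n) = n*(n - 1)*(n^3 - 2*n^2 - 3*n) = n*(n - 1)*(n + 1)*(n^2 - 3*n) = n^2*(n - 1)*(n + 1)*(n - 3)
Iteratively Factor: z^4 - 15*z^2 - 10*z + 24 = (z - 4)*(z^3 + 4*z^2 + z - 6) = (z - 4)*(z + 2)*(z^2 + 2*z - 3) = (z - 4)*(z - 1)*(z + 2)*(z + 3)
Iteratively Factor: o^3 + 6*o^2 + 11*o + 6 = (o + 2)*(o^2 + 4*o + 3) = (o + 1)*(o + 2)*(o + 3)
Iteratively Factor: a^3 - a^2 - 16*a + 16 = (a - 1)*(a^2 - 16) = (a - 4)*(a - 1)*(a + 4)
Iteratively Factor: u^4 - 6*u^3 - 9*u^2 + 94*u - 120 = (u - 3)*(u^3 - 3*u^2 - 18*u + 40) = (u - 3)*(u - 2)*(u^2 - u - 20) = (u - 5)*(u - 3)*(u - 2)*(u + 4)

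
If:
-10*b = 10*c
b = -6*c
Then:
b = 0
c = 0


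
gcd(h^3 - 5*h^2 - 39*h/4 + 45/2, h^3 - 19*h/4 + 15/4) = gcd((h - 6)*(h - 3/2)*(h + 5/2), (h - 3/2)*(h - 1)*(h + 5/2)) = h^2 + h - 15/4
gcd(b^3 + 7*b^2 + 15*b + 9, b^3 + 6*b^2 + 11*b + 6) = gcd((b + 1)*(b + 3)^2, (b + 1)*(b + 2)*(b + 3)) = b^2 + 4*b + 3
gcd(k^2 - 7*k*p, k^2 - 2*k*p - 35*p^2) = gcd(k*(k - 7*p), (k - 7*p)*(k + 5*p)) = -k + 7*p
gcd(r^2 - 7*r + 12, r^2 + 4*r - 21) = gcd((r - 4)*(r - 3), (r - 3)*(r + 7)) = r - 3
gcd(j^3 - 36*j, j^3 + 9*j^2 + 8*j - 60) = j + 6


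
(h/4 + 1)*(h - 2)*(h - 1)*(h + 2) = h^4/4 + 3*h^3/4 - 2*h^2 - 3*h + 4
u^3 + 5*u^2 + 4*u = u*(u + 1)*(u + 4)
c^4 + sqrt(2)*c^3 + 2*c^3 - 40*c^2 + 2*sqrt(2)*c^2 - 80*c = c*(c + 2)*(c - 4*sqrt(2))*(c + 5*sqrt(2))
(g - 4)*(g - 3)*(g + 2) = g^3 - 5*g^2 - 2*g + 24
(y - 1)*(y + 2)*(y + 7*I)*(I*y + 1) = I*y^4 - 6*y^3 + I*y^3 - 6*y^2 + 5*I*y^2 + 12*y + 7*I*y - 14*I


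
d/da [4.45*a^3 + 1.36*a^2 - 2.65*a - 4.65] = 13.35*a^2 + 2.72*a - 2.65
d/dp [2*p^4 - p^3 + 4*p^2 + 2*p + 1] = 8*p^3 - 3*p^2 + 8*p + 2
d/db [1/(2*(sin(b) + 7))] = -cos(b)/(2*(sin(b) + 7)^2)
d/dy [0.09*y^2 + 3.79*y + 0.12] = 0.18*y + 3.79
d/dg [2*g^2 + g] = 4*g + 1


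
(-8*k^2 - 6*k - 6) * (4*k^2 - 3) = -32*k^4 - 24*k^3 + 18*k + 18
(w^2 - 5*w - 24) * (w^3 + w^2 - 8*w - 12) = w^5 - 4*w^4 - 37*w^3 + 4*w^2 + 252*w + 288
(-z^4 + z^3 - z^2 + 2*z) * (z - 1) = -z^5 + 2*z^4 - 2*z^3 + 3*z^2 - 2*z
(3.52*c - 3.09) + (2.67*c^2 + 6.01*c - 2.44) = 2.67*c^2 + 9.53*c - 5.53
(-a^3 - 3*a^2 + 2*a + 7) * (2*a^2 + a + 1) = -2*a^5 - 7*a^4 + 13*a^2 + 9*a + 7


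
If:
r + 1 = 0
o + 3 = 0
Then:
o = -3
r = -1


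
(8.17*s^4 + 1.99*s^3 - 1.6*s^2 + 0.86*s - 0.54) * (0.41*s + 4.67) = 3.3497*s^5 + 38.9698*s^4 + 8.6373*s^3 - 7.1194*s^2 + 3.7948*s - 2.5218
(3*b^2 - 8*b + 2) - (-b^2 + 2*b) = 4*b^2 - 10*b + 2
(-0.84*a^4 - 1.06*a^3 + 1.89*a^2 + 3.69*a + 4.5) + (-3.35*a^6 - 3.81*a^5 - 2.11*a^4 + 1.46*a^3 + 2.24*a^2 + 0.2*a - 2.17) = -3.35*a^6 - 3.81*a^5 - 2.95*a^4 + 0.4*a^3 + 4.13*a^2 + 3.89*a + 2.33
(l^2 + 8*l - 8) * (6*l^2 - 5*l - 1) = 6*l^4 + 43*l^3 - 89*l^2 + 32*l + 8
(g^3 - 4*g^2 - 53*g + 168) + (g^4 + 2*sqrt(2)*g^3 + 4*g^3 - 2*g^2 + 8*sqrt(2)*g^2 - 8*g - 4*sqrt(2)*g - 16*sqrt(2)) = g^4 + 2*sqrt(2)*g^3 + 5*g^3 - 6*g^2 + 8*sqrt(2)*g^2 - 61*g - 4*sqrt(2)*g - 16*sqrt(2) + 168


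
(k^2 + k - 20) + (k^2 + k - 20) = 2*k^2 + 2*k - 40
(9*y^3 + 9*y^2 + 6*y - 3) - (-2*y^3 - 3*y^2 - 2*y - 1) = 11*y^3 + 12*y^2 + 8*y - 2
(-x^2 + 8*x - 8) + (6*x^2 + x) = 5*x^2 + 9*x - 8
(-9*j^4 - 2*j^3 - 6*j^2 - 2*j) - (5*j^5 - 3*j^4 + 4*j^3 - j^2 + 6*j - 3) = -5*j^5 - 6*j^4 - 6*j^3 - 5*j^2 - 8*j + 3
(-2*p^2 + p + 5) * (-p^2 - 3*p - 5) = 2*p^4 + 5*p^3 + 2*p^2 - 20*p - 25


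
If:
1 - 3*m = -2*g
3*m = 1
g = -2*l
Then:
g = 0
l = 0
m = 1/3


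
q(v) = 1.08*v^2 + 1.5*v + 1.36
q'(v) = 2.16*v + 1.5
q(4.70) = 32.27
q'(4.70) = 11.65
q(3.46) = 19.48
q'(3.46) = 8.97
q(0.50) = 2.38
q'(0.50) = 2.58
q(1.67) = 6.88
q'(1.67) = 5.11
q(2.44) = 11.45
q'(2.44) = 6.77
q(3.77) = 22.36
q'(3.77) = 9.64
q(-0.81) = 0.85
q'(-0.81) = -0.25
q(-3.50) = 9.34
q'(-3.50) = -6.06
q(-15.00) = 221.86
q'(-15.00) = -30.90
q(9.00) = 102.34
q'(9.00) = 20.94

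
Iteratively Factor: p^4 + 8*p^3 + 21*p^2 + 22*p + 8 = (p + 1)*(p^3 + 7*p^2 + 14*p + 8) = (p + 1)*(p + 4)*(p^2 + 3*p + 2) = (p + 1)^2*(p + 4)*(p + 2)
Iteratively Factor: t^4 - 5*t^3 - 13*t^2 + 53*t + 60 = (t - 4)*(t^3 - t^2 - 17*t - 15) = (t - 4)*(t + 3)*(t^2 - 4*t - 5) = (t - 4)*(t + 1)*(t + 3)*(t - 5)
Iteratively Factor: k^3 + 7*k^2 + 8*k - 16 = (k - 1)*(k^2 + 8*k + 16) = (k - 1)*(k + 4)*(k + 4)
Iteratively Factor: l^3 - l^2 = (l - 1)*(l^2) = l*(l - 1)*(l)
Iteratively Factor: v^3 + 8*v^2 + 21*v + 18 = (v + 3)*(v^2 + 5*v + 6) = (v + 2)*(v + 3)*(v + 3)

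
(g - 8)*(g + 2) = g^2 - 6*g - 16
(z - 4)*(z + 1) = z^2 - 3*z - 4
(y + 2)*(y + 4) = y^2 + 6*y + 8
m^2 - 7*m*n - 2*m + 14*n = (m - 2)*(m - 7*n)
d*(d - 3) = d^2 - 3*d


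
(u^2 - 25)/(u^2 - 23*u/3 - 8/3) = 3*(25 - u^2)/(-3*u^2 + 23*u + 8)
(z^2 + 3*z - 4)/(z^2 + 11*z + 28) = (z - 1)/(z + 7)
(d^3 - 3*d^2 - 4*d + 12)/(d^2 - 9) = (d^2 - 4)/(d + 3)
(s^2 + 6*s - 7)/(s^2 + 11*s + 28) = (s - 1)/(s + 4)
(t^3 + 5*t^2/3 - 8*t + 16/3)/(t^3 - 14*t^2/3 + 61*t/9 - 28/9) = 3*(t + 4)/(3*t - 7)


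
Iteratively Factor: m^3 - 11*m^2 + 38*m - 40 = (m - 4)*(m^2 - 7*m + 10) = (m - 4)*(m - 2)*(m - 5)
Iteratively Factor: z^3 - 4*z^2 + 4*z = (z - 2)*(z^2 - 2*z) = (z - 2)^2*(z)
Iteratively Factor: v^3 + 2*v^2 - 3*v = (v)*(v^2 + 2*v - 3) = v*(v + 3)*(v - 1)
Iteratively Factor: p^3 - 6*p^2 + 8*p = (p)*(p^2 - 6*p + 8) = p*(p - 2)*(p - 4)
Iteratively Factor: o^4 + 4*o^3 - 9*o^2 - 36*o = (o - 3)*(o^3 + 7*o^2 + 12*o) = (o - 3)*(o + 3)*(o^2 + 4*o) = o*(o - 3)*(o + 3)*(o + 4)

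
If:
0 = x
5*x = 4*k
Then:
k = 0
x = 0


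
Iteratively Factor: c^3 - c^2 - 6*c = (c)*(c^2 - c - 6) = c*(c + 2)*(c - 3)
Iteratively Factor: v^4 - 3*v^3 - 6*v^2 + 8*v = (v)*(v^3 - 3*v^2 - 6*v + 8) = v*(v - 4)*(v^2 + v - 2) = v*(v - 4)*(v + 2)*(v - 1)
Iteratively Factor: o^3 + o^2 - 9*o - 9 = (o - 3)*(o^2 + 4*o + 3) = (o - 3)*(o + 3)*(o + 1)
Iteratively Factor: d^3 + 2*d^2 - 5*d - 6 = (d + 3)*(d^2 - d - 2) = (d - 2)*(d + 3)*(d + 1)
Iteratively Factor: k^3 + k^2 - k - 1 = (k + 1)*(k^2 - 1) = (k - 1)*(k + 1)*(k + 1)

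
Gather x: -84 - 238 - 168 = -490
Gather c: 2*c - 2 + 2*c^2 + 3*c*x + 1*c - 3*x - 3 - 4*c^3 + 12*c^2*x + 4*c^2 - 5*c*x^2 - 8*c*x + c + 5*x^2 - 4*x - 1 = -4*c^3 + c^2*(12*x + 6) + c*(-5*x^2 - 5*x + 4) + 5*x^2 - 7*x - 6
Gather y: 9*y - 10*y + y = 0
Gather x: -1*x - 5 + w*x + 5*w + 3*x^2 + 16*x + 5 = 5*w + 3*x^2 + x*(w + 15)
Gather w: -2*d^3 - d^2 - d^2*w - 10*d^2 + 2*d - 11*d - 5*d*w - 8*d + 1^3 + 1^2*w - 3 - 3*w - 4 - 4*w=-2*d^3 - 11*d^2 - 17*d + w*(-d^2 - 5*d - 6) - 6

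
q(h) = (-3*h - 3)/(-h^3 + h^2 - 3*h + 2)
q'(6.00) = -0.04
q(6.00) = 0.11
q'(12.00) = 0.00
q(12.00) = 0.02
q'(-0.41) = -1.50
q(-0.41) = -0.51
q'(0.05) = -4.29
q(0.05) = -1.70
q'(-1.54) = -0.10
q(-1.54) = 0.13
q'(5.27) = -0.06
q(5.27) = 0.14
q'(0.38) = -15.43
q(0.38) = -4.36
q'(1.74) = -1.82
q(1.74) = 1.51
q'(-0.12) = -2.80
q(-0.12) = -1.11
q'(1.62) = -2.31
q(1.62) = 1.75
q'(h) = (-3*h - 3)*(3*h^2 - 2*h + 3)/(-h^3 + h^2 - 3*h + 2)^2 - 3/(-h^3 + h^2 - 3*h + 2) = 3*(h^3 - h^2 + 3*h - (h + 1)*(3*h^2 - 2*h + 3) - 2)/(h^3 - h^2 + 3*h - 2)^2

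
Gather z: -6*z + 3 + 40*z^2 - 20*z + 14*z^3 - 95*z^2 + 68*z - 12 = 14*z^3 - 55*z^2 + 42*z - 9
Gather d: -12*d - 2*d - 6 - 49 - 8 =-14*d - 63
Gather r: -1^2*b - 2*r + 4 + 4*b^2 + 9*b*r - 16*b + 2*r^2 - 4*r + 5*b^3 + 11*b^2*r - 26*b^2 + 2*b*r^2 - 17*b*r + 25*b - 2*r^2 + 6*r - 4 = 5*b^3 - 22*b^2 + 2*b*r^2 + 8*b + r*(11*b^2 - 8*b)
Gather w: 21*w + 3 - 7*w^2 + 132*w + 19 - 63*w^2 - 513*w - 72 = -70*w^2 - 360*w - 50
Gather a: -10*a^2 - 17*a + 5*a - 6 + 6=-10*a^2 - 12*a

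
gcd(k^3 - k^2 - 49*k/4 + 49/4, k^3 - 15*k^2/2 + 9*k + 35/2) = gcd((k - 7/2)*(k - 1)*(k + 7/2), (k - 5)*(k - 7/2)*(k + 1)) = k - 7/2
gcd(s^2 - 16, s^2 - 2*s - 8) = s - 4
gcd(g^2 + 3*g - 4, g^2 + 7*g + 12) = g + 4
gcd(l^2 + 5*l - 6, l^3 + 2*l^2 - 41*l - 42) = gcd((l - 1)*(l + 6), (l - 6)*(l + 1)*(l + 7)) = 1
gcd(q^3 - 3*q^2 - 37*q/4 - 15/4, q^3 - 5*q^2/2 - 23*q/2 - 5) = q^2 - 9*q/2 - 5/2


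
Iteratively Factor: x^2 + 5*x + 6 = (x + 3)*(x + 2)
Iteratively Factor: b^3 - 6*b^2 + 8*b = (b)*(b^2 - 6*b + 8) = b*(b - 4)*(b - 2)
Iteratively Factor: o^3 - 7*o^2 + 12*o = (o - 3)*(o^2 - 4*o) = (o - 4)*(o - 3)*(o)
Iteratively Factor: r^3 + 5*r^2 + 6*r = (r + 2)*(r^2 + 3*r) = r*(r + 2)*(r + 3)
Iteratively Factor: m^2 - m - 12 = (m - 4)*(m + 3)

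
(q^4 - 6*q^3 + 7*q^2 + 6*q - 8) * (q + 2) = q^5 - 4*q^4 - 5*q^3 + 20*q^2 + 4*q - 16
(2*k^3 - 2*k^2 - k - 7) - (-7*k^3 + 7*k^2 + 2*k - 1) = 9*k^3 - 9*k^2 - 3*k - 6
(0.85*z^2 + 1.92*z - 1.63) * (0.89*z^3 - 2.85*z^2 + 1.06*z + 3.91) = 0.7565*z^5 - 0.7137*z^4 - 6.0217*z^3 + 10.0042*z^2 + 5.7794*z - 6.3733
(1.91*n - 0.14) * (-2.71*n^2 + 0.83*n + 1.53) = -5.1761*n^3 + 1.9647*n^2 + 2.8061*n - 0.2142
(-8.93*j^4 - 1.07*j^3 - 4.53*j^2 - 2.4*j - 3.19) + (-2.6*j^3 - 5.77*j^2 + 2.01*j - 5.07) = -8.93*j^4 - 3.67*j^3 - 10.3*j^2 - 0.39*j - 8.26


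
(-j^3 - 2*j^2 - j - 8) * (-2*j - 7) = 2*j^4 + 11*j^3 + 16*j^2 + 23*j + 56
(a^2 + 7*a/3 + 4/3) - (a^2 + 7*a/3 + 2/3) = 2/3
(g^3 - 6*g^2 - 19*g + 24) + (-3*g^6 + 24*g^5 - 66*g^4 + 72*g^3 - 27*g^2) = -3*g^6 + 24*g^5 - 66*g^4 + 73*g^3 - 33*g^2 - 19*g + 24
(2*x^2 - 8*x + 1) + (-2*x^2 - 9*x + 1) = 2 - 17*x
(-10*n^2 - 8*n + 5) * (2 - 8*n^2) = 80*n^4 + 64*n^3 - 60*n^2 - 16*n + 10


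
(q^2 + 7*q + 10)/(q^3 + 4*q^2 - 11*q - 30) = 1/(q - 3)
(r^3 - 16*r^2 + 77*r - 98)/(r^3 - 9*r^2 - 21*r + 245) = (r - 2)/(r + 5)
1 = 1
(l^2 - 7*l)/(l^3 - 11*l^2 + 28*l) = 1/(l - 4)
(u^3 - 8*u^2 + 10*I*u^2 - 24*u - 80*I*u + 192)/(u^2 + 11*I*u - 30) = (u^2 + 4*u*(-2 + I) - 32*I)/(u + 5*I)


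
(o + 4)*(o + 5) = o^2 + 9*o + 20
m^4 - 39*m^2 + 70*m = m*(m - 5)*(m - 2)*(m + 7)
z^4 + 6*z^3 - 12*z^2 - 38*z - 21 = (z - 3)*(z + 1)^2*(z + 7)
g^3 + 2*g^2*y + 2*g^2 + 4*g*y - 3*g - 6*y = (g - 1)*(g + 3)*(g + 2*y)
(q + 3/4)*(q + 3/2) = q^2 + 9*q/4 + 9/8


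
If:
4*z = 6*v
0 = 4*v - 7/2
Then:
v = 7/8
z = 21/16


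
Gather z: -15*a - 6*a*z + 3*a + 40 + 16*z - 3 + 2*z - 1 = -12*a + z*(18 - 6*a) + 36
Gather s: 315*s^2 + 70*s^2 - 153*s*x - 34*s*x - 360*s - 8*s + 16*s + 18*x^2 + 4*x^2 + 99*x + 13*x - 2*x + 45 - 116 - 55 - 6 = 385*s^2 + s*(-187*x - 352) + 22*x^2 + 110*x - 132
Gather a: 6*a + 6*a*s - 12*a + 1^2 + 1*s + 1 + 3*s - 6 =a*(6*s - 6) + 4*s - 4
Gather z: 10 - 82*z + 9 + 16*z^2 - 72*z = 16*z^2 - 154*z + 19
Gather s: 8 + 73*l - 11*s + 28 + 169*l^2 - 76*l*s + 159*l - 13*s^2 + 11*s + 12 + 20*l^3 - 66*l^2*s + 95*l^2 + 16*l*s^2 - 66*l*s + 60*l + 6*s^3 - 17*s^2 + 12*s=20*l^3 + 264*l^2 + 292*l + 6*s^3 + s^2*(16*l - 30) + s*(-66*l^2 - 142*l + 12) + 48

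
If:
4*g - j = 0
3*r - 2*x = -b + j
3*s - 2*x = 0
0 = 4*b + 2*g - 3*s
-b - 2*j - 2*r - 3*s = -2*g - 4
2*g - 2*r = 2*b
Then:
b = -4/17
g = 8/17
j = 32/17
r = 12/17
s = 0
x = 0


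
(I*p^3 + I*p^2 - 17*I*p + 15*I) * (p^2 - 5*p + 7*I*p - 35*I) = I*p^5 - 7*p^4 - 4*I*p^4 + 28*p^3 - 22*I*p^3 + 154*p^2 + 100*I*p^2 - 700*p - 75*I*p + 525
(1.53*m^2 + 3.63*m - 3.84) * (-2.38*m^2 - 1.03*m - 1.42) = -3.6414*m^4 - 10.2153*m^3 + 3.2277*m^2 - 1.1994*m + 5.4528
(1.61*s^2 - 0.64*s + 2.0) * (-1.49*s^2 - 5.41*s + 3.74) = -2.3989*s^4 - 7.7565*s^3 + 6.5038*s^2 - 13.2136*s + 7.48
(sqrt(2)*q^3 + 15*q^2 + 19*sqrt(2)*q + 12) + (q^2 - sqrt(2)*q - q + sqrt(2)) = sqrt(2)*q^3 + 16*q^2 - q + 18*sqrt(2)*q + sqrt(2) + 12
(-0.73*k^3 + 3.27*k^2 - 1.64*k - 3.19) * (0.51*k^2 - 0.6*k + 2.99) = -0.3723*k^5 + 2.1057*k^4 - 4.9811*k^3 + 9.1344*k^2 - 2.9896*k - 9.5381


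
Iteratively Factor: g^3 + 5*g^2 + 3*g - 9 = (g - 1)*(g^2 + 6*g + 9) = (g - 1)*(g + 3)*(g + 3)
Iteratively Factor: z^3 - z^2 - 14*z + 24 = (z - 2)*(z^2 + z - 12) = (z - 2)*(z + 4)*(z - 3)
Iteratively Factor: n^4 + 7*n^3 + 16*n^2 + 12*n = (n)*(n^3 + 7*n^2 + 16*n + 12) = n*(n + 2)*(n^2 + 5*n + 6) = n*(n + 2)^2*(n + 3)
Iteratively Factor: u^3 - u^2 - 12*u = (u - 4)*(u^2 + 3*u) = u*(u - 4)*(u + 3)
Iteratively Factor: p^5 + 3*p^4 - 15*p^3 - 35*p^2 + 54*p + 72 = (p - 2)*(p^4 + 5*p^3 - 5*p^2 - 45*p - 36) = (p - 3)*(p - 2)*(p^3 + 8*p^2 + 19*p + 12) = (p - 3)*(p - 2)*(p + 4)*(p^2 + 4*p + 3) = (p - 3)*(p - 2)*(p + 3)*(p + 4)*(p + 1)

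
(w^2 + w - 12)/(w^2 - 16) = (w - 3)/(w - 4)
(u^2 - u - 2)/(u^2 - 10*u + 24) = (u^2 - u - 2)/(u^2 - 10*u + 24)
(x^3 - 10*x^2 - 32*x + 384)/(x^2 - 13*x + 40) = (x^2 - 2*x - 48)/(x - 5)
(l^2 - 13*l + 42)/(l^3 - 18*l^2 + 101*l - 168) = (l - 6)/(l^2 - 11*l + 24)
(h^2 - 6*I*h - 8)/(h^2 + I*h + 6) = (h - 4*I)/(h + 3*I)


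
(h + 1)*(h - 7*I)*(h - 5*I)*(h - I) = h^4 + h^3 - 13*I*h^3 - 47*h^2 - 13*I*h^2 - 47*h + 35*I*h + 35*I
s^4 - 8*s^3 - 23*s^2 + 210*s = s*(s - 7)*(s - 6)*(s + 5)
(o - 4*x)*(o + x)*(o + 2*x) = o^3 - o^2*x - 10*o*x^2 - 8*x^3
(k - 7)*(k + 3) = k^2 - 4*k - 21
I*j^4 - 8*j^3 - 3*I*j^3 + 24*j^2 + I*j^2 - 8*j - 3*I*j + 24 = (j - 3)*(j + I)*(j + 8*I)*(I*j + 1)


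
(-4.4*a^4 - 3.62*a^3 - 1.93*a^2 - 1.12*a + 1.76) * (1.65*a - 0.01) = -7.26*a^5 - 5.929*a^4 - 3.1483*a^3 - 1.8287*a^2 + 2.9152*a - 0.0176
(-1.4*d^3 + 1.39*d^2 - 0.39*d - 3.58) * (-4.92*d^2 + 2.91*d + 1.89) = 6.888*d^5 - 10.9128*d^4 + 3.3177*d^3 + 19.1058*d^2 - 11.1549*d - 6.7662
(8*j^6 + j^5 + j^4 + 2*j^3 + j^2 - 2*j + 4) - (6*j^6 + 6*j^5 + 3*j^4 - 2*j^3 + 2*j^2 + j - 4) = 2*j^6 - 5*j^5 - 2*j^4 + 4*j^3 - j^2 - 3*j + 8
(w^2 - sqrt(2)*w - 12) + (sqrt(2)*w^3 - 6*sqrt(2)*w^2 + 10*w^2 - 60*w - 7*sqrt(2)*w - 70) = sqrt(2)*w^3 - 6*sqrt(2)*w^2 + 11*w^2 - 60*w - 8*sqrt(2)*w - 82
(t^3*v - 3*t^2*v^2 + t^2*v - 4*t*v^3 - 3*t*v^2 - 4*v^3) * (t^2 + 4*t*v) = t^5*v + t^4*v^2 + t^4*v - 16*t^3*v^3 + t^3*v^2 - 16*t^2*v^4 - 16*t^2*v^3 - 16*t*v^4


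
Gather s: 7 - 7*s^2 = 7 - 7*s^2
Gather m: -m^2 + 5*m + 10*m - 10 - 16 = -m^2 + 15*m - 26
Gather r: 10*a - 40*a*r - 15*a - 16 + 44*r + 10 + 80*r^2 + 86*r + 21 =-5*a + 80*r^2 + r*(130 - 40*a) + 15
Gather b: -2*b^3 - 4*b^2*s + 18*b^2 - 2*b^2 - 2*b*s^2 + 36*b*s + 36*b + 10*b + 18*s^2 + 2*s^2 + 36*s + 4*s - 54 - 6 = -2*b^3 + b^2*(16 - 4*s) + b*(-2*s^2 + 36*s + 46) + 20*s^2 + 40*s - 60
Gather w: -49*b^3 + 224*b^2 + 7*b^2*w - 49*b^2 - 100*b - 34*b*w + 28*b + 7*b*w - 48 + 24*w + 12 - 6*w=-49*b^3 + 175*b^2 - 72*b + w*(7*b^2 - 27*b + 18) - 36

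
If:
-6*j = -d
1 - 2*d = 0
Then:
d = 1/2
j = 1/12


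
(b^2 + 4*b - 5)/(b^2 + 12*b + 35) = (b - 1)/(b + 7)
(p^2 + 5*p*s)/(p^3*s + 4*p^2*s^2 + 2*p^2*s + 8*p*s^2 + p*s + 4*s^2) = p*(p + 5*s)/(s*(p^3 + 4*p^2*s + 2*p^2 + 8*p*s + p + 4*s))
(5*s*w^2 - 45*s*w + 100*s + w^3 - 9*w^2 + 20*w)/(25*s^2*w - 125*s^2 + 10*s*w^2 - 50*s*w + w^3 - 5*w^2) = (w - 4)/(5*s + w)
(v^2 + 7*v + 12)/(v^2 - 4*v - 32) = (v + 3)/(v - 8)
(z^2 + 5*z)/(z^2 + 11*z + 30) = z/(z + 6)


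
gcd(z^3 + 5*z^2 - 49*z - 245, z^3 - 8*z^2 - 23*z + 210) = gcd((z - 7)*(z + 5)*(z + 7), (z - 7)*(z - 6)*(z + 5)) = z^2 - 2*z - 35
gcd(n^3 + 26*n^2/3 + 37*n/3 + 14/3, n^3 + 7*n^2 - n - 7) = n^2 + 8*n + 7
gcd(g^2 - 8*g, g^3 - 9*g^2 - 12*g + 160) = g - 8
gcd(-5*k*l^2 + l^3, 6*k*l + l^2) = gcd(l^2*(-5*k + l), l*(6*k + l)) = l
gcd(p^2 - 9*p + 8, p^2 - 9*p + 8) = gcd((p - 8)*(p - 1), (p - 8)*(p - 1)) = p^2 - 9*p + 8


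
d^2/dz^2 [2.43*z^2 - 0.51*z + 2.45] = 4.86000000000000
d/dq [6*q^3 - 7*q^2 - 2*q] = 18*q^2 - 14*q - 2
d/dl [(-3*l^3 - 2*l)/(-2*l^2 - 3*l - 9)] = (6*l^4 + 18*l^3 + 77*l^2 + 18)/(4*l^4 + 12*l^3 + 45*l^2 + 54*l + 81)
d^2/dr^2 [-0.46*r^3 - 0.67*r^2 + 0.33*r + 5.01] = -2.76*r - 1.34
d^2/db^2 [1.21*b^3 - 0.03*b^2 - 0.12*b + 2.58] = 7.26*b - 0.06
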